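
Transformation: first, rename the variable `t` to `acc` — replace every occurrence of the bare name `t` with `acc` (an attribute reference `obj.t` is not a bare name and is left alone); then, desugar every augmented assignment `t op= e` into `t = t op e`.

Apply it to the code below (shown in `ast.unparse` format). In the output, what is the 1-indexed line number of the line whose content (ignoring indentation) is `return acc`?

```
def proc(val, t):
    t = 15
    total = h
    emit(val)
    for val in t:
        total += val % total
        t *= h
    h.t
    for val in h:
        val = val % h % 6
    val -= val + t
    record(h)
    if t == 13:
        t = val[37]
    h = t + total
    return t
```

Transformed code:
def proc(val, acc):
    acc = 15
    total = h
    emit(val)
    for val in acc:
        total = total + val % total
        acc = acc * h
    h.t
    for val in h:
        val = val % h % 6
    val = val - (val + acc)
    record(h)
    if acc == 13:
        acc = val[37]
    h = acc + total
    return acc

16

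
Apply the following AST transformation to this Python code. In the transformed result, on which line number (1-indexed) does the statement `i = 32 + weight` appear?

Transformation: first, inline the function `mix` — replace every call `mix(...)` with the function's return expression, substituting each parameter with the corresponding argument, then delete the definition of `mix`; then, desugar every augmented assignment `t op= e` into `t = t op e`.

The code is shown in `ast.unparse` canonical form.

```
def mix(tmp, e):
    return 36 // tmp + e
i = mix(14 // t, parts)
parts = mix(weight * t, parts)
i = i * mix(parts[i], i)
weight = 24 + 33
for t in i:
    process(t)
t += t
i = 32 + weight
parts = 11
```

8

Transformed code:
i = 36 // (14 // t) + parts
parts = 36 // (weight * t) + parts
i = i * (36 // parts[i] + i)
weight = 24 + 33
for t in i:
    process(t)
t = t + t
i = 32 + weight
parts = 11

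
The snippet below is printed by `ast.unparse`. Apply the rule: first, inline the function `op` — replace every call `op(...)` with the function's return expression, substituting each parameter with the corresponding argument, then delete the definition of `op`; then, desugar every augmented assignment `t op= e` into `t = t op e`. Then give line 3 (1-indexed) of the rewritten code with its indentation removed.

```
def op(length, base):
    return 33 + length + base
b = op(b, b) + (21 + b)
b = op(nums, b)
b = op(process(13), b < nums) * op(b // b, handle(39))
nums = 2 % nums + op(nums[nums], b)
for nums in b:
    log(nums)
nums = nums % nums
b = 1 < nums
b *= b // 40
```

b = (33 + process(13) + (b < nums)) * (33 + b // b + handle(39))

Transformed code:
b = 33 + b + b + (21 + b)
b = 33 + nums + b
b = (33 + process(13) + (b < nums)) * (33 + b // b + handle(39))
nums = 2 % nums + (33 + nums[nums] + b)
for nums in b:
    log(nums)
nums = nums % nums
b = 1 < nums
b = b * (b // 40)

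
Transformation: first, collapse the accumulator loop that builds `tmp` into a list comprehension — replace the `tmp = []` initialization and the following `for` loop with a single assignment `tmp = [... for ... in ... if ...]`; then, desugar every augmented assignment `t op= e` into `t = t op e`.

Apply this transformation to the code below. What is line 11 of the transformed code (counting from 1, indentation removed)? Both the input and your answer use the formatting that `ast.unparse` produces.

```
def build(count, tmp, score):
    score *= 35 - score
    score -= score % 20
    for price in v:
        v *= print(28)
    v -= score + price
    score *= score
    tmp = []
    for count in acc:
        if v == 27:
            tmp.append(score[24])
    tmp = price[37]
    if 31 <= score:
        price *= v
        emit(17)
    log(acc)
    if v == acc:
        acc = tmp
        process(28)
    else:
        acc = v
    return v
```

Transformed code:
def build(count, tmp, score):
    score = score * (35 - score)
    score = score - score % 20
    for price in v:
        v = v * print(28)
    v = v - (score + price)
    score = score * score
    tmp = [score[24] for count in acc if v == 27]
    tmp = price[37]
    if 31 <= score:
        price = price * v
        emit(17)
    log(acc)
    if v == acc:
        acc = tmp
        process(28)
    else:
        acc = v
    return v

price = price * v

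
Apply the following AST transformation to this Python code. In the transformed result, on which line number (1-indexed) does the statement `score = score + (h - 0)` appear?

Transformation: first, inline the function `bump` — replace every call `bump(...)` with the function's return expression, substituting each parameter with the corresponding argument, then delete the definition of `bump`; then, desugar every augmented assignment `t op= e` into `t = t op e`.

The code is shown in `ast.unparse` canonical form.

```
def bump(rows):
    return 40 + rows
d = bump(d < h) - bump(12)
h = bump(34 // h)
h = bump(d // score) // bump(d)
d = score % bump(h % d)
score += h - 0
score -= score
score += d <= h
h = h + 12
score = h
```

5

Transformed code:
d = 40 + (d < h) - (40 + 12)
h = 40 + 34 // h
h = (40 + d // score) // (40 + d)
d = score % (40 + h % d)
score = score + (h - 0)
score = score - score
score = score + (d <= h)
h = h + 12
score = h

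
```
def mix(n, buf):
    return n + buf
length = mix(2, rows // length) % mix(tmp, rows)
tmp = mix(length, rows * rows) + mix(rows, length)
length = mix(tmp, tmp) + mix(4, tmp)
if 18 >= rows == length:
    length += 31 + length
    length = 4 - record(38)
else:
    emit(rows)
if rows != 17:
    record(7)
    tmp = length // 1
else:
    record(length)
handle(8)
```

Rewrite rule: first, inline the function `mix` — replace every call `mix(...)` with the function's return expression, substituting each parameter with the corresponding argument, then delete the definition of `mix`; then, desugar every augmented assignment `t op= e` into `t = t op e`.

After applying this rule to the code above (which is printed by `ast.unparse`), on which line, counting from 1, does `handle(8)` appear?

Transformed code:
length = (2 + rows // length) % (tmp + rows)
tmp = length + rows * rows + (rows + length)
length = tmp + tmp + (4 + tmp)
if 18 >= rows == length:
    length = length + (31 + length)
    length = 4 - record(38)
else:
    emit(rows)
if rows != 17:
    record(7)
    tmp = length // 1
else:
    record(length)
handle(8)

14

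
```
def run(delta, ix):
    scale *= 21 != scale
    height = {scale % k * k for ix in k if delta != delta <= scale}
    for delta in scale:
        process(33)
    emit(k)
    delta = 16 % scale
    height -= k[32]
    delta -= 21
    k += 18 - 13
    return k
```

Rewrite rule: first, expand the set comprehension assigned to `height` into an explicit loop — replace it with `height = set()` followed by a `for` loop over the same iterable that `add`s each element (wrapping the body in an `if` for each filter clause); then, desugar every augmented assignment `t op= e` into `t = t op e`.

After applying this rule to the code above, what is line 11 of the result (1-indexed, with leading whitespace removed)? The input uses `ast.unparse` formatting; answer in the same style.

height = height - k[32]

Transformed code:
def run(delta, ix):
    scale = scale * (21 != scale)
    height = set()
    for ix in k:
        if delta != delta <= scale:
            height.add(scale % k * k)
    for delta in scale:
        process(33)
    emit(k)
    delta = 16 % scale
    height = height - k[32]
    delta = delta - 21
    k = k + (18 - 13)
    return k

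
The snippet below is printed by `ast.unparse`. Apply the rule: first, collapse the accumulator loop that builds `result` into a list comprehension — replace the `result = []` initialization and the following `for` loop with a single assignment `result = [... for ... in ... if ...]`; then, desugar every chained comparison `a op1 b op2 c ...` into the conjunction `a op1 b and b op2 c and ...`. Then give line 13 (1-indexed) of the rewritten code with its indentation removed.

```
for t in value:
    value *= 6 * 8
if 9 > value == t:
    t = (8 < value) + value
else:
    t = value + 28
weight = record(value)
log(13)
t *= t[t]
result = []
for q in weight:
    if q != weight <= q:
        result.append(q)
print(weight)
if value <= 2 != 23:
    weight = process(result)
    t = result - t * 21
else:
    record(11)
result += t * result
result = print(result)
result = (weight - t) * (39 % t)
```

weight = process(result)

Transformed code:
for t in value:
    value *= 6 * 8
if 9 > value and value == t:
    t = (8 < value) + value
else:
    t = value + 28
weight = record(value)
log(13)
t *= t[t]
result = [q for q in weight if q != weight and weight <= q]
print(weight)
if value <= 2 and 2 != 23:
    weight = process(result)
    t = result - t * 21
else:
    record(11)
result += t * result
result = print(result)
result = (weight - t) * (39 % t)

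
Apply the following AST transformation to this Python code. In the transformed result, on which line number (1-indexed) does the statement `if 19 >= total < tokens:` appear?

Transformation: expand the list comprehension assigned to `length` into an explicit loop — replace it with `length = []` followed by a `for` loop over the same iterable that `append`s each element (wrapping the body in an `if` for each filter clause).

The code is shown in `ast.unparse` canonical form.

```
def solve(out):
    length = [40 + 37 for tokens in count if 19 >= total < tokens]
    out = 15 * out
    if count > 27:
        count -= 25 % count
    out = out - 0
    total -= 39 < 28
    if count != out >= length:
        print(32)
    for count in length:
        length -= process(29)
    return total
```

4

Transformed code:
def solve(out):
    length = []
    for tokens in count:
        if 19 >= total < tokens:
            length.append(40 + 37)
    out = 15 * out
    if count > 27:
        count -= 25 % count
    out = out - 0
    total -= 39 < 28
    if count != out >= length:
        print(32)
    for count in length:
        length -= process(29)
    return total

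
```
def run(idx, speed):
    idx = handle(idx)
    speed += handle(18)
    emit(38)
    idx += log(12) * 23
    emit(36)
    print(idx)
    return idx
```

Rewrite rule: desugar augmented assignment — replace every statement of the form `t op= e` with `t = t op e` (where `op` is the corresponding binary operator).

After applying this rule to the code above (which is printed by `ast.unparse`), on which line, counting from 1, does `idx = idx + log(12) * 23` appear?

5

Transformed code:
def run(idx, speed):
    idx = handle(idx)
    speed = speed + handle(18)
    emit(38)
    idx = idx + log(12) * 23
    emit(36)
    print(idx)
    return idx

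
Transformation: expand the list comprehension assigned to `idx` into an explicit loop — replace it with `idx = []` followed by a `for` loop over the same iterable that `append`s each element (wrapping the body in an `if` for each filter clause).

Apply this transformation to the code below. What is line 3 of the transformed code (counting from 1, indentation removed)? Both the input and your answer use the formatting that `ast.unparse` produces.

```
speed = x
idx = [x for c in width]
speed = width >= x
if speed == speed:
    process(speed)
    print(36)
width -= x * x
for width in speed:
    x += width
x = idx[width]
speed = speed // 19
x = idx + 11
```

for c in width:

Transformed code:
speed = x
idx = []
for c in width:
    idx.append(x)
speed = width >= x
if speed == speed:
    process(speed)
    print(36)
width -= x * x
for width in speed:
    x += width
x = idx[width]
speed = speed // 19
x = idx + 11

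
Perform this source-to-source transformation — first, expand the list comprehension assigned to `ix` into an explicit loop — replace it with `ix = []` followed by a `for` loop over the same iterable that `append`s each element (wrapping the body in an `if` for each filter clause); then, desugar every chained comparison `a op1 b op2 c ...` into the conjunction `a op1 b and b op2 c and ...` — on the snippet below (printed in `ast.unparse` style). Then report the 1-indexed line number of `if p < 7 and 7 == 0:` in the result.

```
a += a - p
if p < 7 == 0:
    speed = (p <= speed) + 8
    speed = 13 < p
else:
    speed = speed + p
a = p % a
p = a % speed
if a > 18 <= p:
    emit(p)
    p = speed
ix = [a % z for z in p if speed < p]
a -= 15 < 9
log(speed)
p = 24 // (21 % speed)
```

Transformed code:
a += a - p
if p < 7 and 7 == 0:
    speed = (p <= speed) + 8
    speed = 13 < p
else:
    speed = speed + p
a = p % a
p = a % speed
if a > 18 and 18 <= p:
    emit(p)
    p = speed
ix = []
for z in p:
    if speed < p:
        ix.append(a % z)
a -= 15 < 9
log(speed)
p = 24 // (21 % speed)

2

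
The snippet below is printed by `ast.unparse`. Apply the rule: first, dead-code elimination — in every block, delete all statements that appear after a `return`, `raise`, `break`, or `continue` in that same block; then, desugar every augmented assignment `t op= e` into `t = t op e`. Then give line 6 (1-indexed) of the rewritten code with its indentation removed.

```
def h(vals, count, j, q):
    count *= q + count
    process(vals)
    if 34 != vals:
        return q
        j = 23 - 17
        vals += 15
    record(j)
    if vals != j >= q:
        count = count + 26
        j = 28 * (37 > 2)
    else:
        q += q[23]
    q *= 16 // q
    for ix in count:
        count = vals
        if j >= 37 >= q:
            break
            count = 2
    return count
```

Transformed code:
def h(vals, count, j, q):
    count = count * (q + count)
    process(vals)
    if 34 != vals:
        return q
    record(j)
    if vals != j >= q:
        count = count + 26
        j = 28 * (37 > 2)
    else:
        q = q + q[23]
    q = q * (16 // q)
    for ix in count:
        count = vals
        if j >= 37 >= q:
            break
    return count

record(j)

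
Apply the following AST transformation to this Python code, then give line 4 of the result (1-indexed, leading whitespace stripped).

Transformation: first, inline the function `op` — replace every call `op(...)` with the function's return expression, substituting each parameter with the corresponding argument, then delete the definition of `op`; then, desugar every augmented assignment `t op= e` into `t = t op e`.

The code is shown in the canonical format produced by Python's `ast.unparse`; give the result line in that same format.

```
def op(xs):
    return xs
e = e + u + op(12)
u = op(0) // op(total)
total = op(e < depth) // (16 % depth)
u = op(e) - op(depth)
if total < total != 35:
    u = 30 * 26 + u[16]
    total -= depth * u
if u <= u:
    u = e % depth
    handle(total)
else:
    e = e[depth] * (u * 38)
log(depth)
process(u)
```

Transformed code:
e = e + u + 12
u = 0 // total
total = (e < depth) // (16 % depth)
u = e - depth
if total < total != 35:
    u = 30 * 26 + u[16]
    total = total - depth * u
if u <= u:
    u = e % depth
    handle(total)
else:
    e = e[depth] * (u * 38)
log(depth)
process(u)

u = e - depth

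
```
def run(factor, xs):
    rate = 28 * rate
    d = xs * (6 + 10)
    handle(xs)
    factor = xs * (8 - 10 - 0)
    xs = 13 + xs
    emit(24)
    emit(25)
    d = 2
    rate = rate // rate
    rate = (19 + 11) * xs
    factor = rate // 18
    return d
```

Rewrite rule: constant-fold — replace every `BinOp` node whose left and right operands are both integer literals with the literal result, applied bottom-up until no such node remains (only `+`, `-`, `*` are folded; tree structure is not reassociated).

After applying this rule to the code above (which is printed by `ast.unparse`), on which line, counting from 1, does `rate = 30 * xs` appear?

11

Transformed code:
def run(factor, xs):
    rate = 28 * rate
    d = xs * 16
    handle(xs)
    factor = xs * -2
    xs = 13 + xs
    emit(24)
    emit(25)
    d = 2
    rate = rate // rate
    rate = 30 * xs
    factor = rate // 18
    return d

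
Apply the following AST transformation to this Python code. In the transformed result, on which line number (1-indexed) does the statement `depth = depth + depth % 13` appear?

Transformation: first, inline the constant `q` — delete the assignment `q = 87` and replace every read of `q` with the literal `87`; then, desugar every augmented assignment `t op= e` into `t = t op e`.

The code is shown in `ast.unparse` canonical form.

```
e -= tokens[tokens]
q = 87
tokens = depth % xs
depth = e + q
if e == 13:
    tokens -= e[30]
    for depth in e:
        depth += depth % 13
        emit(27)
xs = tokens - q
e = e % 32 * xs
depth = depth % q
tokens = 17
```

Transformed code:
e = e - tokens[tokens]
tokens = depth % xs
depth = e + 87
if e == 13:
    tokens = tokens - e[30]
    for depth in e:
        depth = depth + depth % 13
        emit(27)
xs = tokens - 87
e = e % 32 * xs
depth = depth % 87
tokens = 17

7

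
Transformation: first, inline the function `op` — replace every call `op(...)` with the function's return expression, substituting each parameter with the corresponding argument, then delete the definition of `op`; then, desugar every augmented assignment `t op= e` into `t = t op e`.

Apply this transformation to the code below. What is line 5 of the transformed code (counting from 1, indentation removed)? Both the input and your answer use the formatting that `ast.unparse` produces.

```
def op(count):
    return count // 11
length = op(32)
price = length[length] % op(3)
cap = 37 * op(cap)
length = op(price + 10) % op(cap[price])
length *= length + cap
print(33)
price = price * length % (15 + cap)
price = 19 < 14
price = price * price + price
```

Transformed code:
length = 32 // 11
price = length[length] % (3 // 11)
cap = 37 * (cap // 11)
length = (price + 10) // 11 % (cap[price] // 11)
length = length * (length + cap)
print(33)
price = price * length % (15 + cap)
price = 19 < 14
price = price * price + price

length = length * (length + cap)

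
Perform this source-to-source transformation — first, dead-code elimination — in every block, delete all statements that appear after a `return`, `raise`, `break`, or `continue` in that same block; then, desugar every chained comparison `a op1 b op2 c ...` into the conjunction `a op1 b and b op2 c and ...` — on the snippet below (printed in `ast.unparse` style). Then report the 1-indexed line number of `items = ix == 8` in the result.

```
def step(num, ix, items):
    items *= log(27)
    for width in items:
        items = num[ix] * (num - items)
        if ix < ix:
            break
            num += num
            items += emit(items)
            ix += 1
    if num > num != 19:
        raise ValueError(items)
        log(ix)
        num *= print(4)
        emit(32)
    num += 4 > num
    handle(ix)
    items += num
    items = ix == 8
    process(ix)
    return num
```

12

Transformed code:
def step(num, ix, items):
    items *= log(27)
    for width in items:
        items = num[ix] * (num - items)
        if ix < ix:
            break
    if num > num and num != 19:
        raise ValueError(items)
    num += 4 > num
    handle(ix)
    items += num
    items = ix == 8
    process(ix)
    return num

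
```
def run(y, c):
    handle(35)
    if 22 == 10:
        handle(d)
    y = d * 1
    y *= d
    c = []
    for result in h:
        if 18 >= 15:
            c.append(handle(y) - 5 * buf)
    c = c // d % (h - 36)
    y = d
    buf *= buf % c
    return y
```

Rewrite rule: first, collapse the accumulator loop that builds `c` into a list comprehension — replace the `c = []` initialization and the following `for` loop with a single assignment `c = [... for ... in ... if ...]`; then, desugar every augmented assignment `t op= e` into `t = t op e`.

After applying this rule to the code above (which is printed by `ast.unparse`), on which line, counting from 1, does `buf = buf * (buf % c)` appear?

Transformed code:
def run(y, c):
    handle(35)
    if 22 == 10:
        handle(d)
    y = d * 1
    y = y * d
    c = [handle(y) - 5 * buf for result in h if 18 >= 15]
    c = c // d % (h - 36)
    y = d
    buf = buf * (buf % c)
    return y

10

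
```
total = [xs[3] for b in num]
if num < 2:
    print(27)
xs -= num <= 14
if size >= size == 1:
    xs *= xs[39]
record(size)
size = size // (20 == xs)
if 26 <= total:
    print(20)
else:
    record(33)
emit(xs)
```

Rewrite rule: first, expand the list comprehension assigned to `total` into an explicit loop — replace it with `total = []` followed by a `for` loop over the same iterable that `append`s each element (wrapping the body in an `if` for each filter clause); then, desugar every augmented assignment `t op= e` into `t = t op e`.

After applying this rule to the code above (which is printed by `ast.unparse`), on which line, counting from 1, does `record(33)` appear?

14

Transformed code:
total = []
for b in num:
    total.append(xs[3])
if num < 2:
    print(27)
xs = xs - (num <= 14)
if size >= size == 1:
    xs = xs * xs[39]
record(size)
size = size // (20 == xs)
if 26 <= total:
    print(20)
else:
    record(33)
emit(xs)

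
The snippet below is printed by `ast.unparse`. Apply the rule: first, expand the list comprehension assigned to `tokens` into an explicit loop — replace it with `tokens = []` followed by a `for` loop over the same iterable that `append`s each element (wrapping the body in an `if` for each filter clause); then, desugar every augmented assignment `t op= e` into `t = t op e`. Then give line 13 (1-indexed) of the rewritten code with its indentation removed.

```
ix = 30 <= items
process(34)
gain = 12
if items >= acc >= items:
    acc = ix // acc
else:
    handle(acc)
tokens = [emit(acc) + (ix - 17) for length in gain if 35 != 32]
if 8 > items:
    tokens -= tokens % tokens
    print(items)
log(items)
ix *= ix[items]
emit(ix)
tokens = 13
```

tokens = tokens - tokens % tokens

Transformed code:
ix = 30 <= items
process(34)
gain = 12
if items >= acc >= items:
    acc = ix // acc
else:
    handle(acc)
tokens = []
for length in gain:
    if 35 != 32:
        tokens.append(emit(acc) + (ix - 17))
if 8 > items:
    tokens = tokens - tokens % tokens
    print(items)
log(items)
ix = ix * ix[items]
emit(ix)
tokens = 13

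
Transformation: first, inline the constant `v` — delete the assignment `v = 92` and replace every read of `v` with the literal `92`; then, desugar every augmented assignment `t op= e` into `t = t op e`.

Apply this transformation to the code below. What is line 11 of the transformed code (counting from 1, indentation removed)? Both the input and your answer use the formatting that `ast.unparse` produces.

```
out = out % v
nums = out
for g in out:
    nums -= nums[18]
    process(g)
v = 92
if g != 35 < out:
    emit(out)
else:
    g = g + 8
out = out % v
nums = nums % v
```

Transformed code:
out = out % 92
nums = out
for g in out:
    nums = nums - nums[18]
    process(g)
if g != 35 < out:
    emit(out)
else:
    g = g + 8
out = out % 92
nums = nums % 92

nums = nums % 92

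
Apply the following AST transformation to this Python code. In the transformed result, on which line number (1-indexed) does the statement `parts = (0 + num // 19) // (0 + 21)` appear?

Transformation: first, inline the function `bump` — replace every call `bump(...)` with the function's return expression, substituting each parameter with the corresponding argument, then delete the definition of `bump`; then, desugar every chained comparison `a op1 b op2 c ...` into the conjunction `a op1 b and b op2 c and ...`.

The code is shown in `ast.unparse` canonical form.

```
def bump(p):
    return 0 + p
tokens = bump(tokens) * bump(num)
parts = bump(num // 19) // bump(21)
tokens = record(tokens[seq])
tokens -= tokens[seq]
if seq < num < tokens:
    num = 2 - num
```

2

Transformed code:
tokens = (0 + tokens) * (0 + num)
parts = (0 + num // 19) // (0 + 21)
tokens = record(tokens[seq])
tokens -= tokens[seq]
if seq < num and num < tokens:
    num = 2 - num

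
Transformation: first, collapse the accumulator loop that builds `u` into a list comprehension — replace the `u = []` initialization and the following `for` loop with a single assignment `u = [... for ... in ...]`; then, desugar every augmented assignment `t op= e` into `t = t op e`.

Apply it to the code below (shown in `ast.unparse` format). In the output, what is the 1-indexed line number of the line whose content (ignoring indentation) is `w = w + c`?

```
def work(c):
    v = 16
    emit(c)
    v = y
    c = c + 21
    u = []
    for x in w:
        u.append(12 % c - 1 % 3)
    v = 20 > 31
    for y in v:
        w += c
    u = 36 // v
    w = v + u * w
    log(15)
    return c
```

Transformed code:
def work(c):
    v = 16
    emit(c)
    v = y
    c = c + 21
    u = [12 % c - 1 % 3 for x in w]
    v = 20 > 31
    for y in v:
        w = w + c
    u = 36 // v
    w = v + u * w
    log(15)
    return c

9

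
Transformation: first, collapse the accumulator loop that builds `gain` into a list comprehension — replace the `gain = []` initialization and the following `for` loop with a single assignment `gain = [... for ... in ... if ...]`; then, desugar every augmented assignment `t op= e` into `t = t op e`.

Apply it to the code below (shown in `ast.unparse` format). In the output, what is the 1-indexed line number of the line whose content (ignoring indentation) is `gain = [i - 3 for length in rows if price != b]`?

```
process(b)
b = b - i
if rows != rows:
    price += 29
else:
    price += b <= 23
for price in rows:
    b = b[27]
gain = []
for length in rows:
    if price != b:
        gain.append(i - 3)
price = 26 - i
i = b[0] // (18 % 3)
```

9

Transformed code:
process(b)
b = b - i
if rows != rows:
    price = price + 29
else:
    price = price + (b <= 23)
for price in rows:
    b = b[27]
gain = [i - 3 for length in rows if price != b]
price = 26 - i
i = b[0] // (18 % 3)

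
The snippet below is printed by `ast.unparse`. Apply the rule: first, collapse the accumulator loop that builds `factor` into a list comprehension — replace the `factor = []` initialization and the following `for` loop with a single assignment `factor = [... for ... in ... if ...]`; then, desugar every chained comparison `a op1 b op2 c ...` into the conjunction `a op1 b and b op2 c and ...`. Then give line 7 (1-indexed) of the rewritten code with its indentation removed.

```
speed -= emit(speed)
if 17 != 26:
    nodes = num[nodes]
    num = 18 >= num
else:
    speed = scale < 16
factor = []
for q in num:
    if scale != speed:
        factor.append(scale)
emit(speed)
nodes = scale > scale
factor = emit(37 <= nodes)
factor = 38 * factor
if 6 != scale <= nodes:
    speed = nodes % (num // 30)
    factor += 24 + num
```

factor = [scale for q in num if scale != speed]

Transformed code:
speed -= emit(speed)
if 17 != 26:
    nodes = num[nodes]
    num = 18 >= num
else:
    speed = scale < 16
factor = [scale for q in num if scale != speed]
emit(speed)
nodes = scale > scale
factor = emit(37 <= nodes)
factor = 38 * factor
if 6 != scale and scale <= nodes:
    speed = nodes % (num // 30)
    factor += 24 + num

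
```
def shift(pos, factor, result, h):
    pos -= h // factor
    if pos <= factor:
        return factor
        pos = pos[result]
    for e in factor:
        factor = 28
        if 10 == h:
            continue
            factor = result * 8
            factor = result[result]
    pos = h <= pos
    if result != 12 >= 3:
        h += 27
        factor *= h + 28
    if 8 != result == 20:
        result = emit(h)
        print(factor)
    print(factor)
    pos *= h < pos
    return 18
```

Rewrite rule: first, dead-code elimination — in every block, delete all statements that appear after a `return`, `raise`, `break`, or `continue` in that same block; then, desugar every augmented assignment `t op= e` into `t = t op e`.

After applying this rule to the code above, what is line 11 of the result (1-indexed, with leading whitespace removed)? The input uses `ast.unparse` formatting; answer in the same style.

h = h + 27

Transformed code:
def shift(pos, factor, result, h):
    pos = pos - h // factor
    if pos <= factor:
        return factor
    for e in factor:
        factor = 28
        if 10 == h:
            continue
    pos = h <= pos
    if result != 12 >= 3:
        h = h + 27
        factor = factor * (h + 28)
    if 8 != result == 20:
        result = emit(h)
        print(factor)
    print(factor)
    pos = pos * (h < pos)
    return 18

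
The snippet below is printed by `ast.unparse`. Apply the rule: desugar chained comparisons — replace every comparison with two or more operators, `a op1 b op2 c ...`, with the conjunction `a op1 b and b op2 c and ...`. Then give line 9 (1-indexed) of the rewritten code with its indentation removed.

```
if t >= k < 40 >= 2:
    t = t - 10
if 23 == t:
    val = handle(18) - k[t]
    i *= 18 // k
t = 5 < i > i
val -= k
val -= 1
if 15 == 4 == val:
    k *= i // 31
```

if 15 == 4 and 4 == val:

Transformed code:
if t >= k and k < 40 and (40 >= 2):
    t = t - 10
if 23 == t:
    val = handle(18) - k[t]
    i *= 18 // k
t = 5 < i and i > i
val -= k
val -= 1
if 15 == 4 and 4 == val:
    k *= i // 31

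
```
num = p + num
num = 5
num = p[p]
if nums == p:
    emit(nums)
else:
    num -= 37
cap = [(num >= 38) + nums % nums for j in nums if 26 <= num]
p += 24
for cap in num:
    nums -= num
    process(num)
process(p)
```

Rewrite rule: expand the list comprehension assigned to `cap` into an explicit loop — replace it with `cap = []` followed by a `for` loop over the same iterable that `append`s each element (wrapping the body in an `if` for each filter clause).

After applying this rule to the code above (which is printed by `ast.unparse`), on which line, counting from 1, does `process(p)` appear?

16

Transformed code:
num = p + num
num = 5
num = p[p]
if nums == p:
    emit(nums)
else:
    num -= 37
cap = []
for j in nums:
    if 26 <= num:
        cap.append((num >= 38) + nums % nums)
p += 24
for cap in num:
    nums -= num
    process(num)
process(p)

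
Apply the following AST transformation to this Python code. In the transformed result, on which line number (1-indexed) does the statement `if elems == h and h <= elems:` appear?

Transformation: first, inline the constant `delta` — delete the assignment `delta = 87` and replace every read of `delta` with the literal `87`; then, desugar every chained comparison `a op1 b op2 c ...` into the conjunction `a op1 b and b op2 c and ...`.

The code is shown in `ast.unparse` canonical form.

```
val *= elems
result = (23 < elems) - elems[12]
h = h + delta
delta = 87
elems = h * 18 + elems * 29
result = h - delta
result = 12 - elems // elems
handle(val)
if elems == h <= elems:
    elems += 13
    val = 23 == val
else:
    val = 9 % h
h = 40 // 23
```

Transformed code:
val *= elems
result = (23 < elems) - elems[12]
h = h + 87
elems = h * 18 + elems * 29
result = h - 87
result = 12 - elems // elems
handle(val)
if elems == h and h <= elems:
    elems += 13
    val = 23 == val
else:
    val = 9 % h
h = 40 // 23

8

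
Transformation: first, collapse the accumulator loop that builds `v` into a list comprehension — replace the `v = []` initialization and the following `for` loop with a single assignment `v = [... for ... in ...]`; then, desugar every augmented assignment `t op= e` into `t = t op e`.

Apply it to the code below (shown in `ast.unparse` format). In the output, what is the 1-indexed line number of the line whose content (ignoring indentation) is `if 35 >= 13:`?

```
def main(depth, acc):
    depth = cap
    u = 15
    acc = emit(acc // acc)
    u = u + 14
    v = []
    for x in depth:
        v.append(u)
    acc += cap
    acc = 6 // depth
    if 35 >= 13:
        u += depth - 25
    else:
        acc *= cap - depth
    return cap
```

9

Transformed code:
def main(depth, acc):
    depth = cap
    u = 15
    acc = emit(acc // acc)
    u = u + 14
    v = [u for x in depth]
    acc = acc + cap
    acc = 6 // depth
    if 35 >= 13:
        u = u + (depth - 25)
    else:
        acc = acc * (cap - depth)
    return cap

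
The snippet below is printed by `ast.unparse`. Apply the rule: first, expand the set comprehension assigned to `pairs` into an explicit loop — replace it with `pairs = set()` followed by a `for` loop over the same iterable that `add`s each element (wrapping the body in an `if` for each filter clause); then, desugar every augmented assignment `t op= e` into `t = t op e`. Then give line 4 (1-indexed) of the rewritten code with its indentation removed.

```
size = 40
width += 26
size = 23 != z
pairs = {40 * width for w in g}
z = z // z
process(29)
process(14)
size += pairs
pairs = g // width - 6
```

pairs = set()

Transformed code:
size = 40
width = width + 26
size = 23 != z
pairs = set()
for w in g:
    pairs.add(40 * width)
z = z // z
process(29)
process(14)
size = size + pairs
pairs = g // width - 6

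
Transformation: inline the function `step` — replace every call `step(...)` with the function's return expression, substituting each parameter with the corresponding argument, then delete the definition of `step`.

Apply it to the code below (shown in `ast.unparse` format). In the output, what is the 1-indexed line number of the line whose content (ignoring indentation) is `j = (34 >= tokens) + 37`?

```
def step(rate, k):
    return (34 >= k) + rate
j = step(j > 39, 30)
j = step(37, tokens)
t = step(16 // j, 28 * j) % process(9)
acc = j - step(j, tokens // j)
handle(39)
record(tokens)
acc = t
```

Transformed code:
j = (34 >= 30) + (j > 39)
j = (34 >= tokens) + 37
t = ((34 >= 28 * j) + 16 // j) % process(9)
acc = j - ((34 >= tokens // j) + j)
handle(39)
record(tokens)
acc = t

2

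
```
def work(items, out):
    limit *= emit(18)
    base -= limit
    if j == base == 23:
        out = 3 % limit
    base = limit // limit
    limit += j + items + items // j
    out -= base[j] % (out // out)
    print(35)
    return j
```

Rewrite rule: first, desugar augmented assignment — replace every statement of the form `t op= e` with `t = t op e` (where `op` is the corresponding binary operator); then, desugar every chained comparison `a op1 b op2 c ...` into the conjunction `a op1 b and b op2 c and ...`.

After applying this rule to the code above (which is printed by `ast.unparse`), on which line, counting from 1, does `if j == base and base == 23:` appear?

Transformed code:
def work(items, out):
    limit = limit * emit(18)
    base = base - limit
    if j == base and base == 23:
        out = 3 % limit
    base = limit // limit
    limit = limit + (j + items + items // j)
    out = out - base[j] % (out // out)
    print(35)
    return j

4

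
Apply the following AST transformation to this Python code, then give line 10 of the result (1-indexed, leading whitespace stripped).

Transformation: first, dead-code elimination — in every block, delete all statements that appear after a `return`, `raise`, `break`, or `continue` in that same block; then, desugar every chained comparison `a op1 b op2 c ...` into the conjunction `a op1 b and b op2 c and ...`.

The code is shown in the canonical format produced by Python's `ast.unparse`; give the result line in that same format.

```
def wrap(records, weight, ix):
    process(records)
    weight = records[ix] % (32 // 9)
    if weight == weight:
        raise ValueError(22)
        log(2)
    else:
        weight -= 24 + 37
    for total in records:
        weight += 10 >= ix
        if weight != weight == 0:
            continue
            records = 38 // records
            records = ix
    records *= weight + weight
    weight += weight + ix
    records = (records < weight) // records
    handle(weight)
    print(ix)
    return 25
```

Transformed code:
def wrap(records, weight, ix):
    process(records)
    weight = records[ix] % (32 // 9)
    if weight == weight:
        raise ValueError(22)
    else:
        weight -= 24 + 37
    for total in records:
        weight += 10 >= ix
        if weight != weight and weight == 0:
            continue
    records *= weight + weight
    weight += weight + ix
    records = (records < weight) // records
    handle(weight)
    print(ix)
    return 25

if weight != weight and weight == 0:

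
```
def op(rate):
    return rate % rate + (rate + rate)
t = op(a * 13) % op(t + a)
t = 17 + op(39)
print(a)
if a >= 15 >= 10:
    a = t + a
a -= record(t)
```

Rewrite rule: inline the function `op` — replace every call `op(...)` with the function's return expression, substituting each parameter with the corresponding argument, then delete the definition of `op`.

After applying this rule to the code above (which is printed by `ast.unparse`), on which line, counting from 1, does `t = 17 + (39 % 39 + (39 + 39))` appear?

Transformed code:
t = (a * 13 % (a * 13) + (a * 13 + a * 13)) % ((t + a) % (t + a) + (t + a + (t + a)))
t = 17 + (39 % 39 + (39 + 39))
print(a)
if a >= 15 >= 10:
    a = t + a
a -= record(t)

2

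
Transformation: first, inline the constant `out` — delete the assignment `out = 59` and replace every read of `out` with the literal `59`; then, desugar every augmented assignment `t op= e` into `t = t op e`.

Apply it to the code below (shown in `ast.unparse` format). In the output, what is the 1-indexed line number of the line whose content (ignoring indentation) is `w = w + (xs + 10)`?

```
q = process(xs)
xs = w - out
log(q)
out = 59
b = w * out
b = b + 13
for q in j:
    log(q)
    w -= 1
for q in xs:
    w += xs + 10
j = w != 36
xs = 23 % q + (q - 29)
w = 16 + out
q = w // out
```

10

Transformed code:
q = process(xs)
xs = w - 59
log(q)
b = w * 59
b = b + 13
for q in j:
    log(q)
    w = w - 1
for q in xs:
    w = w + (xs + 10)
j = w != 36
xs = 23 % q + (q - 29)
w = 16 + 59
q = w // 59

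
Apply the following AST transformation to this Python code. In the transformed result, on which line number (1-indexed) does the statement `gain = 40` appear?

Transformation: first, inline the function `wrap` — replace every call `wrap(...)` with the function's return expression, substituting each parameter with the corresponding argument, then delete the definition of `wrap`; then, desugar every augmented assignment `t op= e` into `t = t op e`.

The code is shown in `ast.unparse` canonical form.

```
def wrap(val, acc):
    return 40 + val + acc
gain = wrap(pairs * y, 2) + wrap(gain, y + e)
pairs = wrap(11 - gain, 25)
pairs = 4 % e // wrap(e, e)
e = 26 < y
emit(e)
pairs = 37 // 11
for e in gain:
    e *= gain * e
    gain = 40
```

9

Transformed code:
gain = 40 + pairs * y + 2 + (40 + gain + (y + e))
pairs = 40 + (11 - gain) + 25
pairs = 4 % e // (40 + e + e)
e = 26 < y
emit(e)
pairs = 37 // 11
for e in gain:
    e = e * (gain * e)
    gain = 40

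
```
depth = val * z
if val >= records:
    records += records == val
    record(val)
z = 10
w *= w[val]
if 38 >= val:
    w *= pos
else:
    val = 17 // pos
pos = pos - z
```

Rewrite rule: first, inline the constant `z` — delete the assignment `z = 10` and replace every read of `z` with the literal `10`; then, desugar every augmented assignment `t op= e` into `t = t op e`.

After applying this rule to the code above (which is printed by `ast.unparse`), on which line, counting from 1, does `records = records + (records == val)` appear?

3

Transformed code:
depth = val * 10
if val >= records:
    records = records + (records == val)
    record(val)
w = w * w[val]
if 38 >= val:
    w = w * pos
else:
    val = 17 // pos
pos = pos - 10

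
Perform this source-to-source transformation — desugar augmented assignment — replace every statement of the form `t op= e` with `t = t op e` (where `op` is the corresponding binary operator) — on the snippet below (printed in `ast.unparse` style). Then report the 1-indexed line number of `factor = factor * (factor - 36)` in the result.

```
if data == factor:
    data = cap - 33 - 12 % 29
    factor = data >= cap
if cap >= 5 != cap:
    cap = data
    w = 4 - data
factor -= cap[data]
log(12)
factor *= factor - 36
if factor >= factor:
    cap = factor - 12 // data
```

Transformed code:
if data == factor:
    data = cap - 33 - 12 % 29
    factor = data >= cap
if cap >= 5 != cap:
    cap = data
    w = 4 - data
factor = factor - cap[data]
log(12)
factor = factor * (factor - 36)
if factor >= factor:
    cap = factor - 12 // data

9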